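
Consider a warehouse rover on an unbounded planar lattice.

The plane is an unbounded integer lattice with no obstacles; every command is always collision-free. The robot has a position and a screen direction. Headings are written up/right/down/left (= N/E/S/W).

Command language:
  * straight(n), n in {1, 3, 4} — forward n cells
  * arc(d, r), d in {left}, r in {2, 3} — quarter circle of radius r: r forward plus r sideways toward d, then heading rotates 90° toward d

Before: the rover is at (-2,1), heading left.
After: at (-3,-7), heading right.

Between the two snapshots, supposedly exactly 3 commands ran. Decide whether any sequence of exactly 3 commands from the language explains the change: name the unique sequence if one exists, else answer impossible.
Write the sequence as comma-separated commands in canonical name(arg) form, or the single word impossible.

arc(left, 3), straight(3), arc(left, 2)

key: running arc(left, 2) before arc(left, 3) would end elsewhere — order is forced
from: at (-2,1), heading left
step 1 (arc(left, 3)): at (-5,-2), heading down
step 2 (straight(3)): at (-5,-5), heading down
step 3 (arc(left, 2)): at (-3,-7), heading right
all 125 alternatives checked — unique.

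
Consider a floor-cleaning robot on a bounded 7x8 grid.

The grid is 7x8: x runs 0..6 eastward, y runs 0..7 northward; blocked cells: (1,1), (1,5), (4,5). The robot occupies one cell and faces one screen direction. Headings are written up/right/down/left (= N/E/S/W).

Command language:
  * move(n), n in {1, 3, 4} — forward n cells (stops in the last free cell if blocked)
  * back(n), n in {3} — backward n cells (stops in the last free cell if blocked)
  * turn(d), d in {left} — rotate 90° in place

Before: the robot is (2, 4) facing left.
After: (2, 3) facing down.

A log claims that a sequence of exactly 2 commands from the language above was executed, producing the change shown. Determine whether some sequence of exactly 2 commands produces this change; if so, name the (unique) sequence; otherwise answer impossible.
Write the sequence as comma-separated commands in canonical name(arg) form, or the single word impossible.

turn(left), move(1)

key: cell and facing (now S) both changed — the 2 commands mix motion and turning
initial: (2, 4) facing left
step 1 (turn(left)): (2, 4) facing down
step 2 (move(1)): (2, 3) facing down
no rival 2-sequence matches.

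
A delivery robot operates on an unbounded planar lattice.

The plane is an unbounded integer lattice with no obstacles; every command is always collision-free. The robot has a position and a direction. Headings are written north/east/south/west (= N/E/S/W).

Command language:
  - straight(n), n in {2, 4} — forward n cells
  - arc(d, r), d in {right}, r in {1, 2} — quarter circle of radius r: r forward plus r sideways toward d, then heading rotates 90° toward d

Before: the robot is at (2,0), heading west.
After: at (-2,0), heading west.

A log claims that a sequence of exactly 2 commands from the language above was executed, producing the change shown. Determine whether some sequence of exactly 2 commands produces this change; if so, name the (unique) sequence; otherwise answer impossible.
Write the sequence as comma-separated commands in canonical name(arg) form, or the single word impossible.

key: heading stays W — no command in the sequence turns
begin: at (2,0), heading west
[1] after straight(2): at (0,0), heading west
[2] after straight(2): at (-2,0), heading west
all 16 alternatives checked — unique.

straight(2), straight(2)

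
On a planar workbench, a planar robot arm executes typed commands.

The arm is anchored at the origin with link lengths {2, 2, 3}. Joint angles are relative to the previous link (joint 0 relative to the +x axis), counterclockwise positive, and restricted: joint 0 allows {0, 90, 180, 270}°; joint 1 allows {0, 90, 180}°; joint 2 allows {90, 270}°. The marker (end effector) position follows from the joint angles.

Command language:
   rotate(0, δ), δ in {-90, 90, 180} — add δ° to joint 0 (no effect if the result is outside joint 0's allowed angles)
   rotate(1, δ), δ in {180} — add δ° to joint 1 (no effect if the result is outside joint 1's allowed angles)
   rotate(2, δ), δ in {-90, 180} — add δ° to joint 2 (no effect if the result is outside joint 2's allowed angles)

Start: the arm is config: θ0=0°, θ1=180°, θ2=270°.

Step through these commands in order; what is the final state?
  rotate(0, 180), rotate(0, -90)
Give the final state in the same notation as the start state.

t0: config: θ0=0°, θ1=180°, θ2=270°
[1] after rotate(0, 180): config: θ0=180°, θ1=180°, θ2=270°
[2] after rotate(0, -90): config: θ0=90°, θ1=180°, θ2=270°

config: θ0=90°, θ1=180°, θ2=270°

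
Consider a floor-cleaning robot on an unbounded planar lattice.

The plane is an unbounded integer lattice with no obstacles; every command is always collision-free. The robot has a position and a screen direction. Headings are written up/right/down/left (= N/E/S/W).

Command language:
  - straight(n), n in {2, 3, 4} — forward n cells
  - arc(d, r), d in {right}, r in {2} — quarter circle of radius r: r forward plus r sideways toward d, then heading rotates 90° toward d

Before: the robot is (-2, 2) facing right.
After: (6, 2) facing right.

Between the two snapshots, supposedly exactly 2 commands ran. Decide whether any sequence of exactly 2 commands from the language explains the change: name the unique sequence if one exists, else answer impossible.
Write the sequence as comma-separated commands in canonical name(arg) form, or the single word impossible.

straight(4), straight(4)

key: heading stays E — no command in the sequence turns
begin: (-2, 2) facing right
t=1 straight(4) ⇒ (2, 2) facing right
t=2 straight(4) ⇒ (6, 2) facing right
no rival 2-sequence matches.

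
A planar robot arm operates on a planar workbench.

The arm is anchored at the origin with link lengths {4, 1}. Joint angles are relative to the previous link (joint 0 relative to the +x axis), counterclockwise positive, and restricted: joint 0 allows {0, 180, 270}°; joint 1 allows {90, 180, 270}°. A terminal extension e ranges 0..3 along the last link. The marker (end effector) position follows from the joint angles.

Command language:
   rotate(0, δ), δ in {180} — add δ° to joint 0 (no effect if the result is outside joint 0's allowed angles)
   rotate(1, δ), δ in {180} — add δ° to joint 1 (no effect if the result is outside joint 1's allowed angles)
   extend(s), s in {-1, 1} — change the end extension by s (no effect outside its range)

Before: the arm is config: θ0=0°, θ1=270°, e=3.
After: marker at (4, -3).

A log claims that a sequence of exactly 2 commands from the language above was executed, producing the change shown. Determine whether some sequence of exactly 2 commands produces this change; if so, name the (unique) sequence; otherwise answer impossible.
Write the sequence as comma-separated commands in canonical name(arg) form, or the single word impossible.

extend(1), extend(-1)

key: order matters: swapping extend(1) and extend(-1) lands elsewhere
t0: config: θ0=0°, θ1=270°, e=3
1. extend(1) → config: θ0=0°, θ1=270°, e=3
2. extend(-1) → config: θ0=0°, θ1=270°, e=2
no rival 2-sequence matches.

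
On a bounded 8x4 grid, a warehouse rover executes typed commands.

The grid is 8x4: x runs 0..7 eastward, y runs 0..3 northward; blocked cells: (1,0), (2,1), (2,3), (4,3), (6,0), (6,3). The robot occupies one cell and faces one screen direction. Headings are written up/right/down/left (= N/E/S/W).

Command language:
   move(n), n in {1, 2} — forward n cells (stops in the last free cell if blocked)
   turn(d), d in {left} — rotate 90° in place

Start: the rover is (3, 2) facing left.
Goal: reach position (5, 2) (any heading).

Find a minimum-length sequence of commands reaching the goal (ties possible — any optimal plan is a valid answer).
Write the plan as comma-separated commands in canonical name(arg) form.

turn(left), turn(left), move(2)

from: (3, 2) facing left
step 1 (turn(left)): (3, 2) facing down
step 2 (turn(left)): (3, 2) facing right
step 3 (move(2)): (5, 2) facing right
no 2-step plan works, so 3 is optimal.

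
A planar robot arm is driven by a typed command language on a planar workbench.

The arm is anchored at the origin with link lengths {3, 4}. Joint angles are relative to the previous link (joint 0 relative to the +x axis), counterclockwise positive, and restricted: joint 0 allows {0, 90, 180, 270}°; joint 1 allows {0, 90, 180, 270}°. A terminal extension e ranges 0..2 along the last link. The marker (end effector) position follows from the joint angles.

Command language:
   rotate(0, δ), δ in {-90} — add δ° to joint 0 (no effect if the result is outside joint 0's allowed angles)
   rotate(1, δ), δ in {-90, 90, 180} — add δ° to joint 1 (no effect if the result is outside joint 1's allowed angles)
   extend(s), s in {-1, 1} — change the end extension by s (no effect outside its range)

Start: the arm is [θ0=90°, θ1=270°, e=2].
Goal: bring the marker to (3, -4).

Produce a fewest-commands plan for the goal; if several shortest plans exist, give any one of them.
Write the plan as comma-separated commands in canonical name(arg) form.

start: [θ0=90°, θ1=270°, e=2]
step 1 (rotate(0, -90)): [θ0=0°, θ1=270°, e=2]
step 2 (extend(-1)): [θ0=0°, θ1=270°, e=1]
step 3 (extend(-1)): [θ0=0°, θ1=270°, e=0]
no 2-step plan works, so 3 is optimal.

rotate(0, -90), extend(-1), extend(-1)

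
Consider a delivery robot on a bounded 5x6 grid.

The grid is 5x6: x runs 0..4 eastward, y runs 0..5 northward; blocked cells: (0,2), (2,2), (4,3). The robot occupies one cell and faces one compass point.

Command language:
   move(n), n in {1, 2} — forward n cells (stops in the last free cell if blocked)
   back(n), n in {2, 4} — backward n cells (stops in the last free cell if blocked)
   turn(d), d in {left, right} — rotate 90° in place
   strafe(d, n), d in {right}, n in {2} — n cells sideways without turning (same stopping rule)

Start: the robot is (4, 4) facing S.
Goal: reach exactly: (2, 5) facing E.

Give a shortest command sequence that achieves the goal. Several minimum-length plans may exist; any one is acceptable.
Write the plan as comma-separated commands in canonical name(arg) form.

back(2), strafe(right, 2), turn(left)

begin: (4, 4) facing S
[1] after back(2): (4, 5) facing S
[2] after strafe(right, 2): (2, 5) facing S
[3] after turn(left): (2, 5) facing E
no 2-step plan works, so 3 is optimal.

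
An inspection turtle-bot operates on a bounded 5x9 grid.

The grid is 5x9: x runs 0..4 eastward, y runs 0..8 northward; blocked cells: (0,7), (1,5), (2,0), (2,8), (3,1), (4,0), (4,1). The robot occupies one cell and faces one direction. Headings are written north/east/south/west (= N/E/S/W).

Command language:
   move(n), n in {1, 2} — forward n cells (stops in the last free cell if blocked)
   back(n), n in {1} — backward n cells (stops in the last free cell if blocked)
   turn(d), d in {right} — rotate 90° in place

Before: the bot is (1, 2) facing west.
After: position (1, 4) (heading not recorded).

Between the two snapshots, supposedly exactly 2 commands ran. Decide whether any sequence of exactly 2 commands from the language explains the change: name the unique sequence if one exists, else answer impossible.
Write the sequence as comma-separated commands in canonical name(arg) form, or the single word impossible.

turn(right), move(2)

key: running move(2) before turn(right) would end elsewhere — order is forced
from: (1, 2) facing west
[1] after turn(right): (1, 2) facing north
[2] after move(2): (1, 4) facing north
no rival 2-sequence matches.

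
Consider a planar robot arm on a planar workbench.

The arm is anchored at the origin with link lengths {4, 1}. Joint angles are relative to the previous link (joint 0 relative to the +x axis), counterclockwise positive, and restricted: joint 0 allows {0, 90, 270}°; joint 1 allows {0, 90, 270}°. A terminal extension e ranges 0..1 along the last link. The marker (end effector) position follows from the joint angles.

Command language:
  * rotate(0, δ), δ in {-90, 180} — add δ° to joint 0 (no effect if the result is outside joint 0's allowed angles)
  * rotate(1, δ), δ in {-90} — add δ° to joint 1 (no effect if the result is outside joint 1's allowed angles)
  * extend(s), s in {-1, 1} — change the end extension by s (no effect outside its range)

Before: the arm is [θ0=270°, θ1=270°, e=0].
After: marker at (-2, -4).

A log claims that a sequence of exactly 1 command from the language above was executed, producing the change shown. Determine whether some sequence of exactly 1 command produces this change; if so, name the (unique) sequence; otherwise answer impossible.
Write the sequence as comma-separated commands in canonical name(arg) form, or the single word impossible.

extend(1)

begin: [θ0=270°, θ1=270°, e=0]
[1] after extend(1): [θ0=270°, θ1=270°, e=1]
all 5 alternatives checked — unique.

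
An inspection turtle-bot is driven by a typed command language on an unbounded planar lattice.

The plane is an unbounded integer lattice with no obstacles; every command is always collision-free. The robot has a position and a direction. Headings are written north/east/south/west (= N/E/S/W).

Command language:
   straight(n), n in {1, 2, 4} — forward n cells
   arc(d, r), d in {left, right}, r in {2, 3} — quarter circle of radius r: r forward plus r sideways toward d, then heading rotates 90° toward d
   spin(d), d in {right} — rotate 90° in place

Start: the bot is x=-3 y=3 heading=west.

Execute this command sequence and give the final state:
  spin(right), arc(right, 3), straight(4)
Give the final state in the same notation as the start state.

t0: x=-3 y=3 heading=west
1. spin(right) → x=-3 y=3 heading=north
2. arc(right, 3) → x=0 y=6 heading=east
3. straight(4) → x=4 y=6 heading=east

x=4 y=6 heading=east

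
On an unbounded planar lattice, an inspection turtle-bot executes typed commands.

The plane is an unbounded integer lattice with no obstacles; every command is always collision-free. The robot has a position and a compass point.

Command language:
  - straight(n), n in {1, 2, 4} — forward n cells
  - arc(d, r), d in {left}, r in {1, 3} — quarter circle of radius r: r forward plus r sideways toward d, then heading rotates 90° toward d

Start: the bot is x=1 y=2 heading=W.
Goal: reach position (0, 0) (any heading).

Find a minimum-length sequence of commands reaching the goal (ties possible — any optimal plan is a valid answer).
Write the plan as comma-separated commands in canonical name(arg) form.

start: x=1 y=2 heading=W
t=1 arc(left, 1) ⇒ x=0 y=1 heading=S
t=2 straight(1) ⇒ x=0 y=0 heading=S
shorter routes all fall short; 2 is best.

arc(left, 1), straight(1)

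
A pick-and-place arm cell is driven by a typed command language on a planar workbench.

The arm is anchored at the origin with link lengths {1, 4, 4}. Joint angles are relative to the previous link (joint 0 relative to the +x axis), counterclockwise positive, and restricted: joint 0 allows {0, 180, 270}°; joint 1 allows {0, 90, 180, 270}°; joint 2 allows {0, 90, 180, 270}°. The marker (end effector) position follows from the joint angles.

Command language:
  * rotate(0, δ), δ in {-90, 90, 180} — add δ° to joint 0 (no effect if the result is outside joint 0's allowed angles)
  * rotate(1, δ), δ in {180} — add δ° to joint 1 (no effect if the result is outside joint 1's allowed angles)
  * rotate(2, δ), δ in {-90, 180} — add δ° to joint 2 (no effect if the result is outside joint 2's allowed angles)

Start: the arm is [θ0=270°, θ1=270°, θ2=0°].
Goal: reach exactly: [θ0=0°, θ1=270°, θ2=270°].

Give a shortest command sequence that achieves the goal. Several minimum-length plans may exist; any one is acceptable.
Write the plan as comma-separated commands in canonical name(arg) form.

from: [θ0=270°, θ1=270°, θ2=0°]
t=1 rotate(0, 90) ⇒ [θ0=0°, θ1=270°, θ2=0°]
t=2 rotate(2, -90) ⇒ [θ0=0°, θ1=270°, θ2=270°]
nothing shorter than 2 reaches the goal.

rotate(0, 90), rotate(2, -90)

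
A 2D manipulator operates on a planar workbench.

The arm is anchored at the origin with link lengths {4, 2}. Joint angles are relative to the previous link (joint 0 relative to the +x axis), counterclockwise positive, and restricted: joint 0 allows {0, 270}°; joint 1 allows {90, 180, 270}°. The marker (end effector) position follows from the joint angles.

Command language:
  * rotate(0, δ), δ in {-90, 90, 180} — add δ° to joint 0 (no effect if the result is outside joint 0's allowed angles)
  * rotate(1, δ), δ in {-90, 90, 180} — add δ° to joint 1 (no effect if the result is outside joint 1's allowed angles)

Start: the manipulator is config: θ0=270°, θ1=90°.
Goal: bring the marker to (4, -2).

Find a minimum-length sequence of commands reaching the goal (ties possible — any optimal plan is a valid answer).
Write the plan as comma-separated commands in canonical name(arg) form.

rotate(0, 90), rotate(1, 180)

start: config: θ0=270°, θ1=90°
1. rotate(0, 90) → config: θ0=0°, θ1=90°
2. rotate(1, 180) → config: θ0=0°, θ1=270°
shorter routes all fall short; 2 is best.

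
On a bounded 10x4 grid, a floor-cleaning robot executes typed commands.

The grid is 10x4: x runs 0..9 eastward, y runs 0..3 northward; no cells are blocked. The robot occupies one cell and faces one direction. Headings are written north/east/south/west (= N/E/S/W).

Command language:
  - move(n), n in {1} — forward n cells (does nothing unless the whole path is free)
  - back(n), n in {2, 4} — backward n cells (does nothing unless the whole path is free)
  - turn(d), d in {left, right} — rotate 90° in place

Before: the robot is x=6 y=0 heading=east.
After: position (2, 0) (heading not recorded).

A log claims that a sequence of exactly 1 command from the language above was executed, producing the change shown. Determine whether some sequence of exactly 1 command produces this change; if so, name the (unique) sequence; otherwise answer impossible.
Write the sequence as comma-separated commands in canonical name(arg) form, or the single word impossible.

back(4)

initial: x=6 y=0 heading=east
[1] after back(4): x=2 y=0 heading=east
no rival 1-sequence matches.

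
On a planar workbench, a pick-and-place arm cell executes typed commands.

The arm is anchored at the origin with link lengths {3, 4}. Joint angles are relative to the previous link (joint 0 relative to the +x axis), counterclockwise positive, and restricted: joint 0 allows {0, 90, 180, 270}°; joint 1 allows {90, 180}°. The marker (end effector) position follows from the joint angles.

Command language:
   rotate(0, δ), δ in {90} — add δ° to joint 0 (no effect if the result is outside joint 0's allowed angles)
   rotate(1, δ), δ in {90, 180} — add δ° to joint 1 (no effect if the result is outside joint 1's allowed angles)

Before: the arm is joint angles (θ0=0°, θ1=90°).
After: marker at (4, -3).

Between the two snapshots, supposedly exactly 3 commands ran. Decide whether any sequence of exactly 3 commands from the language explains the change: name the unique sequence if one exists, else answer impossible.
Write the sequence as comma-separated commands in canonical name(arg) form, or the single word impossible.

initial: joint angles (θ0=0°, θ1=90°)
t=1 rotate(0, 90) ⇒ joint angles (θ0=90°, θ1=90°)
t=2 rotate(0, 90) ⇒ joint angles (θ0=180°, θ1=90°)
t=3 rotate(0, 90) ⇒ joint angles (θ0=270°, θ1=90°)
no other 3-command option fits: unique.

rotate(0, 90), rotate(0, 90), rotate(0, 90)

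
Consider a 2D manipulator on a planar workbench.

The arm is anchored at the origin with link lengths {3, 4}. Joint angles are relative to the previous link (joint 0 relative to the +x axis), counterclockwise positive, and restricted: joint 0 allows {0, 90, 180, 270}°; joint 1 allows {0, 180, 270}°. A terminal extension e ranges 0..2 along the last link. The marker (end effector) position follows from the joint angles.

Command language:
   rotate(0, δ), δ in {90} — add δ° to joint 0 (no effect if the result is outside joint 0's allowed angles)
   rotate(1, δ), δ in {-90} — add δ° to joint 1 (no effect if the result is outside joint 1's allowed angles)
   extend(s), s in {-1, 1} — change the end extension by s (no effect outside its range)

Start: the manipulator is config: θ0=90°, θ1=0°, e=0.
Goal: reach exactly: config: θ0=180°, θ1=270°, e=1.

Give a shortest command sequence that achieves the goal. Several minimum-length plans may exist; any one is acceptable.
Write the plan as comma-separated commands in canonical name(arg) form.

rotate(0, 90), extend(1), rotate(1, -90)

from: config: θ0=90°, θ1=0°, e=0
1. rotate(0, 90) → config: θ0=180°, θ1=0°, e=0
2. extend(1) → config: θ0=180°, θ1=0°, e=1
3. rotate(1, -90) → config: θ0=180°, θ1=270°, e=1
no 2-step plan works, so 3 is optimal.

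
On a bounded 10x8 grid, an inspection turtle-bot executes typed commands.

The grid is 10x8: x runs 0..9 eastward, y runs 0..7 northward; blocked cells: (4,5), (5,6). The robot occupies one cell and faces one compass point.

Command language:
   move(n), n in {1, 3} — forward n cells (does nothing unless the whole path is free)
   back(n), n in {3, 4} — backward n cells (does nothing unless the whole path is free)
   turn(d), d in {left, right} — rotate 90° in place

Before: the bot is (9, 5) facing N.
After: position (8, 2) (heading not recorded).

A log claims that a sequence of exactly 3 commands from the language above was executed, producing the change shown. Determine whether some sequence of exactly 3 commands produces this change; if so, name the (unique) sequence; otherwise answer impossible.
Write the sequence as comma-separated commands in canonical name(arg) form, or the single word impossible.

back(3), turn(left), move(1)

key: running move(1) before back(3) would end elsewhere — order is forced
from: (9, 5) facing N
1. back(3) → (9, 2) facing N
2. turn(left) → (9, 2) facing W
3. move(1) → (8, 2) facing W
no rival 3-sequence matches.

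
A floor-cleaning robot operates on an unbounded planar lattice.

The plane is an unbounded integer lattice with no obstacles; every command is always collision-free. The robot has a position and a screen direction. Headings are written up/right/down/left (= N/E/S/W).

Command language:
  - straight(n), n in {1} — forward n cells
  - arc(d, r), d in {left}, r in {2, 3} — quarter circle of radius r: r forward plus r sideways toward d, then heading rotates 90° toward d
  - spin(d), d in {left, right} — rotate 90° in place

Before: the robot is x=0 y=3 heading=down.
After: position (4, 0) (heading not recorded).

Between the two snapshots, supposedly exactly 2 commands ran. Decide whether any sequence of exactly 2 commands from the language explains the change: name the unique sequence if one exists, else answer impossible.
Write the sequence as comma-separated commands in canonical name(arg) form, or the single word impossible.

arc(left, 3), straight(1)

key: running straight(1) before arc(left, 3) would end elsewhere — order is forced
t0: x=0 y=3 heading=down
[1] after arc(left, 3): x=3 y=0 heading=right
[2] after straight(1): x=4 y=0 heading=right
uniquely the one of 25 2-step routes that fits.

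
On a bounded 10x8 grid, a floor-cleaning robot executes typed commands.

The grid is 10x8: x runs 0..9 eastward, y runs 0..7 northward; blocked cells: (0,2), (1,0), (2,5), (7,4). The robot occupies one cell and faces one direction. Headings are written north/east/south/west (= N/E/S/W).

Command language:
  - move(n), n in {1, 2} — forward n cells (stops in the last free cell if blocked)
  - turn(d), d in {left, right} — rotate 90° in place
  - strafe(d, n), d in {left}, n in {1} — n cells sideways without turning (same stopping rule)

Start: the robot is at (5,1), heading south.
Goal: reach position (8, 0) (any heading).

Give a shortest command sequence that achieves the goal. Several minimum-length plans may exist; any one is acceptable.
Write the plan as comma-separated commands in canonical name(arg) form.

strafe(left, 1), strafe(left, 1), strafe(left, 1), move(1)

from: at (5,1), heading south
t=1 strafe(left, 1) ⇒ at (6,1), heading south
t=2 strafe(left, 1) ⇒ at (7,1), heading south
t=3 strafe(left, 1) ⇒ at (8,1), heading south
t=4 move(1) ⇒ at (8,0), heading south
no 3-step plan works, so 4 is optimal.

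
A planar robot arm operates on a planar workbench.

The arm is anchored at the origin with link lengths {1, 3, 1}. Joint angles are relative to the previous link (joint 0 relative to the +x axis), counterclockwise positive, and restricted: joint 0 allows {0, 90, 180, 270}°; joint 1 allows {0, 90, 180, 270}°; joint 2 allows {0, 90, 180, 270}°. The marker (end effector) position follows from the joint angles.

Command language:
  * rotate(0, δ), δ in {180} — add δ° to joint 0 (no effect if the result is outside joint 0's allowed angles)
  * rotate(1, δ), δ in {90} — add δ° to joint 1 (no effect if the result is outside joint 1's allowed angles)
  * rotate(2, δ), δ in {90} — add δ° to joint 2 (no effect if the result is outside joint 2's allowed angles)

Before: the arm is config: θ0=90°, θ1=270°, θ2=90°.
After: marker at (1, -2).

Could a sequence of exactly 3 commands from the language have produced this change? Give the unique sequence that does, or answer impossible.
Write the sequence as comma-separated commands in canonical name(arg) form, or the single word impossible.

start: config: θ0=90°, θ1=270°, θ2=90°
step 1 (rotate(1, 90)): config: θ0=90°, θ1=0°, θ2=90°
step 2 (rotate(1, 90)): config: θ0=90°, θ1=90°, θ2=90°
step 3 (rotate(1, 90)): config: θ0=90°, θ1=180°, θ2=90°
uniquely the one of 27 3-step routes that fits.

rotate(1, 90), rotate(1, 90), rotate(1, 90)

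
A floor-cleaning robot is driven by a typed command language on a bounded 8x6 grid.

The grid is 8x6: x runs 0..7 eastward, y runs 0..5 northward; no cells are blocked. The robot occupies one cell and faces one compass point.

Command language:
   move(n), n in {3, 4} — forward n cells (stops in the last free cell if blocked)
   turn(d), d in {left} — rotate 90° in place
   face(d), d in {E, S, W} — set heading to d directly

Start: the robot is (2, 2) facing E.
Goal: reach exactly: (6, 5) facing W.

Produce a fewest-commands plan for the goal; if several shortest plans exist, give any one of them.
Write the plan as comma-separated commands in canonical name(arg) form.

move(4), turn(left), move(3), face(W)

from: (2, 2) facing E
1. move(4) → (6, 2) facing E
2. turn(left) → (6, 2) facing N
3. move(3) → (6, 5) facing N
4. face(W) → (6, 5) facing W
minimal: 4 command(s), checked below 4.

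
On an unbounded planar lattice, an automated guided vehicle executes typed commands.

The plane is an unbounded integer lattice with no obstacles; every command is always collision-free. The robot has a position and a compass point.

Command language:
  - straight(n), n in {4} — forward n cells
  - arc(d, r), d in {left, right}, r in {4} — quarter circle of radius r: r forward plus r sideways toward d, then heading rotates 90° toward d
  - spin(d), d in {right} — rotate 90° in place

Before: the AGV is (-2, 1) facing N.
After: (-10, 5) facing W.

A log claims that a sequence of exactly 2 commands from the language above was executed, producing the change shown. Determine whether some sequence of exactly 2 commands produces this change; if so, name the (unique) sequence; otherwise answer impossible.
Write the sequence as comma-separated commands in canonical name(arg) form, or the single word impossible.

arc(left, 4), straight(4)

key: position moved to (-10,5) AND the heading swung to W — translation plus rotation needed
start: (-2, 1) facing N
step 1 (arc(left, 4)): (-6, 5) facing W
step 2 (straight(4)): (-10, 5) facing W
uniquely the one of 16 2-step routes that fits.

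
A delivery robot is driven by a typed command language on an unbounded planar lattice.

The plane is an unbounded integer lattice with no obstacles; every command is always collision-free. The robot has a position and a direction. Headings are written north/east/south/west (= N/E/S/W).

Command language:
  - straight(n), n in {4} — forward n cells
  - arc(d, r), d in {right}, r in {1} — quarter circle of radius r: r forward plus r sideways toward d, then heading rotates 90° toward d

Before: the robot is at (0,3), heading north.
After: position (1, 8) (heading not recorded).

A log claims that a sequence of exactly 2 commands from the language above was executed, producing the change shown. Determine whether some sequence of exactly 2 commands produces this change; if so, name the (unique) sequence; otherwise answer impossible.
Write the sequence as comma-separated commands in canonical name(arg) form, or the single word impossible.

key: order matters: swapping straight(4) and arc(right, 1) lands elsewhere
begin: at (0,3), heading north
[1] after straight(4): at (0,7), heading north
[2] after arc(right, 1): at (1,8), heading east
no other 2-command option fits: unique.

straight(4), arc(right, 1)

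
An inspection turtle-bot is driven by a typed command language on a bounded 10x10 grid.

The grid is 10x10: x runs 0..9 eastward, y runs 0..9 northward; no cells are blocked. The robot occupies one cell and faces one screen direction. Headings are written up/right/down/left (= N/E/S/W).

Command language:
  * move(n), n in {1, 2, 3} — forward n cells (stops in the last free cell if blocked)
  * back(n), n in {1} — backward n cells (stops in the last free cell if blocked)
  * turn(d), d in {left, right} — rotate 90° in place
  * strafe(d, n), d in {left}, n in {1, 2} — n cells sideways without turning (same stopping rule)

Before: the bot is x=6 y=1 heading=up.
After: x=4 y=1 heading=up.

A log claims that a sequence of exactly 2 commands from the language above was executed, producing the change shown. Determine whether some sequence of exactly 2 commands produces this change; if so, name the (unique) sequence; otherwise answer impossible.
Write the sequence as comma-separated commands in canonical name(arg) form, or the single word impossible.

strafe(left, 1), strafe(left, 1)

key: heading stays N — no command in the sequence turns
t0: x=6 y=1 heading=up
[1] after strafe(left, 1): x=5 y=1 heading=up
[2] after strafe(left, 1): x=4 y=1 heading=up
no rival 2-sequence matches.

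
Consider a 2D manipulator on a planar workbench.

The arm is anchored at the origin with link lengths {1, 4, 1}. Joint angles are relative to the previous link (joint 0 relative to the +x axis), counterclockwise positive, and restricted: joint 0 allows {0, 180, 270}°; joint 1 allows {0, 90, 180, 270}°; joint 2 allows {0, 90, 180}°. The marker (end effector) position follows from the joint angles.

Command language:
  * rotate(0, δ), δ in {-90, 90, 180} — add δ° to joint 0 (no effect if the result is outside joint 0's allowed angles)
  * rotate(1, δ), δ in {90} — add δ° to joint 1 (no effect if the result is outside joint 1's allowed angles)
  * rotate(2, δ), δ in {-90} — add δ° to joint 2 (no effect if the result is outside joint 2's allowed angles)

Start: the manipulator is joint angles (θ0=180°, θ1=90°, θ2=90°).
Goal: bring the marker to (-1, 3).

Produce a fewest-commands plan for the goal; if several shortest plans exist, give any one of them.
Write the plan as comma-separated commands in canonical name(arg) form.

rotate(0, 90), rotate(1, 90)

t0: joint angles (θ0=180°, θ1=90°, θ2=90°)
t=1 rotate(0, 90) ⇒ joint angles (θ0=270°, θ1=90°, θ2=90°)
t=2 rotate(1, 90) ⇒ joint angles (θ0=270°, θ1=180°, θ2=90°)
minimal: 2 command(s), checked below 2.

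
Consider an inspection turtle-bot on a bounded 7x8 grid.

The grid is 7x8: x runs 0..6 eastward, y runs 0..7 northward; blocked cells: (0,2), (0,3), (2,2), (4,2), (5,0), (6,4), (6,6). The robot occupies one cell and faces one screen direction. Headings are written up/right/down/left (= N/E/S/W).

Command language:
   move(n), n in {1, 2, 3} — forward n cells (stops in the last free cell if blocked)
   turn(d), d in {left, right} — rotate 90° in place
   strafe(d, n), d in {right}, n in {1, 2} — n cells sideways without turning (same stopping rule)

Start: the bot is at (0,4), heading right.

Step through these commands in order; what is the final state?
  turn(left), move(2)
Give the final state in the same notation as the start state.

at (0,6), heading up

t0: at (0,4), heading right
step 1 (turn(left)): at (0,4), heading up
step 2 (move(2)): at (0,6), heading up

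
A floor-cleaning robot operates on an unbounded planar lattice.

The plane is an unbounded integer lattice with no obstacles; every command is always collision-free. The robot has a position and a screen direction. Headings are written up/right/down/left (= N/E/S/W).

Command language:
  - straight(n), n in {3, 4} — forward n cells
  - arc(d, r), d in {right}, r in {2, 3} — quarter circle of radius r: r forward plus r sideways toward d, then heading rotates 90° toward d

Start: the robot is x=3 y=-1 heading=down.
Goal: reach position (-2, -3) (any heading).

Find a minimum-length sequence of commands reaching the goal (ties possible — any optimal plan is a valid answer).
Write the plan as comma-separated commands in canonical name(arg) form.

t0: x=3 y=-1 heading=down
t=1 arc(right, 2) ⇒ x=1 y=-3 heading=left
t=2 straight(3) ⇒ x=-2 y=-3 heading=left
no 1-step plan works, so 2 is optimal.

arc(right, 2), straight(3)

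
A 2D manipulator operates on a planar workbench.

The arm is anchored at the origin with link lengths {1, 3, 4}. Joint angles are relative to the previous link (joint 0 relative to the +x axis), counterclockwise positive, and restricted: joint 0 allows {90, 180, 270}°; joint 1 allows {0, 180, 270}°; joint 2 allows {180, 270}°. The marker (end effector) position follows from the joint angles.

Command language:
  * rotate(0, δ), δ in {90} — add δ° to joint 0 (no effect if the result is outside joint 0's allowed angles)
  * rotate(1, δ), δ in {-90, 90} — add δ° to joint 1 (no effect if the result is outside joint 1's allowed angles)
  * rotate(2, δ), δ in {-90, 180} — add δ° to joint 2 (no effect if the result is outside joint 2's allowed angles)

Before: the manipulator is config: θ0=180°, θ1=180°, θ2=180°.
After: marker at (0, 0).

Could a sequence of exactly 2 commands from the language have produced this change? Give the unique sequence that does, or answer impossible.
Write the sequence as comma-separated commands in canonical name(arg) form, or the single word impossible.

rotate(1, 90), rotate(1, 90)

initial: config: θ0=180°, θ1=180°, θ2=180°
t=1 rotate(1, 90) ⇒ config: θ0=180°, θ1=270°, θ2=180°
t=2 rotate(1, 90) ⇒ config: θ0=180°, θ1=0°, θ2=180°
uniquely the one of 25 2-step routes that fits.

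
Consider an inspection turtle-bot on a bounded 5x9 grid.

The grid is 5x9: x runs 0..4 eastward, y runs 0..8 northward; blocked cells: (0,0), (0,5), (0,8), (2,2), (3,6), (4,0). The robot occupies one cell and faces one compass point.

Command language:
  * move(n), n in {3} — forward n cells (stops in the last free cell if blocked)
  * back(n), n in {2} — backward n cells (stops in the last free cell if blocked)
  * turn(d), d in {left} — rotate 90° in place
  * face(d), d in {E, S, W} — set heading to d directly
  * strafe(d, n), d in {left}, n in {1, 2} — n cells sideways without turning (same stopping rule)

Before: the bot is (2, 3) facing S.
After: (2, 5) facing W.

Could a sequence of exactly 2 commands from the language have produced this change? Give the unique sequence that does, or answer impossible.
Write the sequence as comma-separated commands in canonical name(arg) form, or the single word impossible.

back(2), face(W)

key: position moved to (2,5) AND the heading swung to W — translation plus rotation needed
start: (2, 3) facing S
t=1 back(2) ⇒ (2, 5) facing S
t=2 face(W) ⇒ (2, 5) facing W
all 64 alternatives checked — unique.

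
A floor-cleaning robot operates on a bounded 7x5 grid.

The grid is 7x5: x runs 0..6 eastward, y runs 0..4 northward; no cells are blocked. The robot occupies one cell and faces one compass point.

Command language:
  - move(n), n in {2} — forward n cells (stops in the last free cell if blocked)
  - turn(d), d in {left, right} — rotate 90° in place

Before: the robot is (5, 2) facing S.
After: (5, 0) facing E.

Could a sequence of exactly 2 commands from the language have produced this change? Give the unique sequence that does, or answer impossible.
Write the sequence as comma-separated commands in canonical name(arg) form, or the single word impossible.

key: order matters: swapping move(2) and turn(left) lands elsewhere
start: (5, 2) facing S
[1] after move(2): (5, 0) facing S
[2] after turn(left): (5, 0) facing E
no other 2-command option fits: unique.

move(2), turn(left)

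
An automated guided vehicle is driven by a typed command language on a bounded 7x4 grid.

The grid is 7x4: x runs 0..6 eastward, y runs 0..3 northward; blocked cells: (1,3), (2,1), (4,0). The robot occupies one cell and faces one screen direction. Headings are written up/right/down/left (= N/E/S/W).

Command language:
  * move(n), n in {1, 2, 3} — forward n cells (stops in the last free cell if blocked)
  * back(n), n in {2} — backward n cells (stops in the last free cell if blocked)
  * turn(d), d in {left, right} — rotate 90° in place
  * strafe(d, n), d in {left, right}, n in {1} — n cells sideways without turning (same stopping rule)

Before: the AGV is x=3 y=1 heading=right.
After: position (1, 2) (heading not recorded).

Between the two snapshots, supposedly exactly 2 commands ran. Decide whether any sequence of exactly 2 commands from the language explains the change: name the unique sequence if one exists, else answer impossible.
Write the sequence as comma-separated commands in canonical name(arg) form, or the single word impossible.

key: running back(2) before strafe(left, 1) would end elsewhere — order is forced
start: x=3 y=1 heading=right
[1] after strafe(left, 1): x=3 y=2 heading=right
[2] after back(2): x=1 y=2 heading=right
no other 2-command option fits: unique.

strafe(left, 1), back(2)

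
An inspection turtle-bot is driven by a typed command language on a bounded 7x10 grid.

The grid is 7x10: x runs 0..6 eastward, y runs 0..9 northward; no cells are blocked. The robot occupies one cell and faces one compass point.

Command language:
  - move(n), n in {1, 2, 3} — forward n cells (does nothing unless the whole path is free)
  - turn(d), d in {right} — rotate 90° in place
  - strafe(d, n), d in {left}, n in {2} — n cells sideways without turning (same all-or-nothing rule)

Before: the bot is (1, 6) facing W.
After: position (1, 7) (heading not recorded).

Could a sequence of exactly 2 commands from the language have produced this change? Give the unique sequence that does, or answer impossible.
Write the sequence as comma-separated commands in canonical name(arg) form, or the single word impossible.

key: running move(1) before turn(right) would end elsewhere — order is forced
begin: (1, 6) facing W
t=1 turn(right) ⇒ (1, 6) facing N
t=2 move(1) ⇒ (1, 7) facing N
no other 2-command option fits: unique.

turn(right), move(1)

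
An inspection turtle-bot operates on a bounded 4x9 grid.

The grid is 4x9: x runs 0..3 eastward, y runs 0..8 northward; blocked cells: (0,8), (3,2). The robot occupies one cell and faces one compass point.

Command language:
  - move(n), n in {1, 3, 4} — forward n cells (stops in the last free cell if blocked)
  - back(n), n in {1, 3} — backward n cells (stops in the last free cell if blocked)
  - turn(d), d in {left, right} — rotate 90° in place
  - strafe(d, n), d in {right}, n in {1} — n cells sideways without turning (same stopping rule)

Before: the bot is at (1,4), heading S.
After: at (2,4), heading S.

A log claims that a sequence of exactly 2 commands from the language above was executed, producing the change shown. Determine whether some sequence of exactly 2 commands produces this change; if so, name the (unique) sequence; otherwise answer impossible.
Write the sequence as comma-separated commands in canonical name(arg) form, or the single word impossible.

impossible

all 64 sequences checked — none match.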